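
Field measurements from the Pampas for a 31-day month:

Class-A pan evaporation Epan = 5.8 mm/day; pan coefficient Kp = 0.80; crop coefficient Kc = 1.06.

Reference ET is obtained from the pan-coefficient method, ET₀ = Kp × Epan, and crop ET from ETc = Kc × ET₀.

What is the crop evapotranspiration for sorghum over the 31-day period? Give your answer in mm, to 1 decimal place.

ET₀ = 0.80 × 5.8 = 4.6400 mm/d
ETc = Kc × ET₀ = 1.06 × 4.6400 = 4.9184 mm/d
Over 31 days: 4.9184 × 31 = 152.470 mm

152.5 mm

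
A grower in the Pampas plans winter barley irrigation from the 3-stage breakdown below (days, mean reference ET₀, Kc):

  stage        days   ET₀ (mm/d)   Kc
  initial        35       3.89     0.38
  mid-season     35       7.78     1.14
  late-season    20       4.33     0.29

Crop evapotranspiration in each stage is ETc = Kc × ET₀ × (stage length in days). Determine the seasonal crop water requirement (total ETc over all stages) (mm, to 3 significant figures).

387 mm

initial: 0.38 × 3.89 × 35 = 51.74 mm
mid-season: 1.14 × 7.78 × 35 = 310.42 mm
late-season: 0.29 × 4.33 × 20 = 25.11 mm
Seasonal total = 387.27 mm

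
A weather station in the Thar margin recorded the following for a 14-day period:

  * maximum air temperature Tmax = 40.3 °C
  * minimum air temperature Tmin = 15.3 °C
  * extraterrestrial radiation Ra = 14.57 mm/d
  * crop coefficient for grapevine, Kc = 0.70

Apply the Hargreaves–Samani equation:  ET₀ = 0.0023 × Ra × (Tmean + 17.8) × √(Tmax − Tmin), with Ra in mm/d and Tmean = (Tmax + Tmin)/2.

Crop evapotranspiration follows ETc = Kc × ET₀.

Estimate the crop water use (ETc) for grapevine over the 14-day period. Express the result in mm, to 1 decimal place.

74.9 mm

Tmean = (40.3 + 15.3)/2 = 27.80 °C
ET₀ = 0.0023 × 14.57 × (27.80 + 17.8) × √25.0 = 0.0023 × 14.57 × 45.60 × 5.0000 = 7.6405 mm/d
ETc = Kc × ET₀ = 0.70 × 7.6405 = 5.3484 mm/d
Over 14 days: 5.3484 × 14 = 74.878 mm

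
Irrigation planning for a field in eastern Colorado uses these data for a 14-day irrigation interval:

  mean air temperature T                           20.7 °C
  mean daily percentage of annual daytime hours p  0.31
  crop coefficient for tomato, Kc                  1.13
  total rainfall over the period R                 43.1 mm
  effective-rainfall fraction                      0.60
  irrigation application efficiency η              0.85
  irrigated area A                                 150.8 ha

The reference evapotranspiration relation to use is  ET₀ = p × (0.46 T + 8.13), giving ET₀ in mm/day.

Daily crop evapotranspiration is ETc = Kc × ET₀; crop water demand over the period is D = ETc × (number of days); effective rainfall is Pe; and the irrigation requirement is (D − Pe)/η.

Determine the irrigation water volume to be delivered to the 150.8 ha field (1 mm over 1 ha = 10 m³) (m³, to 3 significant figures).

ET₀ = 0.31 × (0.46 × 20.7 + 8.13) = 0.31 × 17.652 = 5.4721 mm/d
ETc = Kc × ET₀ = 1.13 × 5.4721 = 6.1835 mm/d
Crop demand D = ETc × 14 d = 6.1835 × 14 = 86.569 mm
Pe = 0.60 × 43.1 = 25.860 mm
D − Pe = 86.569 − 25.860 = 60.709 mm
Gross irrigation = 60.709 / 0.85 = 71.422 mm
Volume = 71.422 mm × 150.8 ha × 10 = 107704.4 m³

108000 m³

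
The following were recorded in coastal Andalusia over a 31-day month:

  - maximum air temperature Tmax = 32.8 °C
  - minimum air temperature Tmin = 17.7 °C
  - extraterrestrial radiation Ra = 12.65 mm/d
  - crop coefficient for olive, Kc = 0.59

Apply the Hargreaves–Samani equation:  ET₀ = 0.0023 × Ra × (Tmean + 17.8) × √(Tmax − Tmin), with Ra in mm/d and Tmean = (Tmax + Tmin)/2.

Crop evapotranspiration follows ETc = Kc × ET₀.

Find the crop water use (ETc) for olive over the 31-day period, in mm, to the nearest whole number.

Tmean = (32.8 + 17.7)/2 = 25.25 °C
ET₀ = 0.0023 × 12.65 × (25.25 + 17.8) × √15.1 = 0.0023 × 12.65 × 43.05 × 3.8859 = 4.8672 mm/d
ETc = Kc × ET₀ = 0.59 × 4.8672 = 2.8716 mm/d
Over 31 days: 2.8716 × 31 = 89.020 mm

89 mm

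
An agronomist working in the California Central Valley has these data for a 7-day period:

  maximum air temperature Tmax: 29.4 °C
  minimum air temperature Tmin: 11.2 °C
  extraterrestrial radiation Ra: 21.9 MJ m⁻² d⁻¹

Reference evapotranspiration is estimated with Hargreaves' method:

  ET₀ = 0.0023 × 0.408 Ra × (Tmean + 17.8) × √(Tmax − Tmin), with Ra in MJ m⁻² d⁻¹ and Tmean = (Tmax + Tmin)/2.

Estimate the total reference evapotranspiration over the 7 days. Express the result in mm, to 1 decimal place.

Tmean = (29.4 + 11.2)/2 = 20.30 °C
0.408 Ra = 0.408 × 21.9 = 8.9352 mm/d equivalent
ET₀ = 0.0023 × 8.9352 × (20.30 + 17.8) × √18.2 = 0.0023 × 8.9352 × 38.10 × 4.2661 = 3.3403 mm/d
Over 7 days: 3.3403 × 7 = 23.382 mm

23.4 mm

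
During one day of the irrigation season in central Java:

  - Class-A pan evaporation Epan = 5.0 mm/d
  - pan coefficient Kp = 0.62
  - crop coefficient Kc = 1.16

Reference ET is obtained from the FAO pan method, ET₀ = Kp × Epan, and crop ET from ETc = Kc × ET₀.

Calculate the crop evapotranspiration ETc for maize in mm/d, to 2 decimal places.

ET₀ = 0.62 × 5.0 = 3.1000 mm/d
ETc = Kc × ET₀ = 1.16 × 3.1000 = 3.5960 mm/d

3.60 mm/d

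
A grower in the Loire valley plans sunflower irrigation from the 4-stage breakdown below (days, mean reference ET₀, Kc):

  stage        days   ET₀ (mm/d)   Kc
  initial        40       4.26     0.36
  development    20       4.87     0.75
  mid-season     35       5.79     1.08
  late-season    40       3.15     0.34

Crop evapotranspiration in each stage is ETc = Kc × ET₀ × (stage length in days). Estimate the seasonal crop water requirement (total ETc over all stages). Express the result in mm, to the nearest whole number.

initial: 0.36 × 4.26 × 40 = 61.34 mm
development: 0.75 × 4.87 × 20 = 73.05 mm
mid-season: 1.08 × 5.79 × 35 = 218.86 mm
late-season: 0.34 × 3.15 × 40 = 42.84 mm
Seasonal total = 396.09 mm

396 mm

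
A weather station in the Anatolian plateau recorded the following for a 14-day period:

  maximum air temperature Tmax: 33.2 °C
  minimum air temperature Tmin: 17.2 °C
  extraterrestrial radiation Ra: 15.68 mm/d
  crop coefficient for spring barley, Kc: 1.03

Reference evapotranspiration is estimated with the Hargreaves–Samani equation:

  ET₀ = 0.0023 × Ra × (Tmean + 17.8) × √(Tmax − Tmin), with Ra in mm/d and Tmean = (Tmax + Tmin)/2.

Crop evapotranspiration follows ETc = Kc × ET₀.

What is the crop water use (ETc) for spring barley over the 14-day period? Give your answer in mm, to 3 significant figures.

89.4 mm

Tmean = (33.2 + 17.2)/2 = 25.20 °C
ET₀ = 0.0023 × 15.68 × (25.20 + 17.8) × √16.0 = 0.0023 × 15.68 × 43.00 × 4.0000 = 6.2030 mm/d
ETc = Kc × ET₀ = 1.03 × 6.2030 = 6.3891 mm/d
Over 14 days: 6.3891 × 14 = 89.447 mm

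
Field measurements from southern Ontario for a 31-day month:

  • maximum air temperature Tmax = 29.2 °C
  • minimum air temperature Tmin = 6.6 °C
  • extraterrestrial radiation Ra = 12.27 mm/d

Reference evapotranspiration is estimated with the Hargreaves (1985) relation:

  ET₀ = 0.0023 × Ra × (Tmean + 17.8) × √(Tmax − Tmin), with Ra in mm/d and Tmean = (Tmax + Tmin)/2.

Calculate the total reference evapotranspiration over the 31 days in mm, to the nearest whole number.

Tmean = (29.2 + 6.6)/2 = 17.90 °C
ET₀ = 0.0023 × 12.27 × (17.90 + 17.8) × √22.6 = 0.0023 × 12.27 × 35.70 × 4.7539 = 4.7895 mm/d
Over 31 days: 4.7895 × 31 = 148.475 mm

148 mm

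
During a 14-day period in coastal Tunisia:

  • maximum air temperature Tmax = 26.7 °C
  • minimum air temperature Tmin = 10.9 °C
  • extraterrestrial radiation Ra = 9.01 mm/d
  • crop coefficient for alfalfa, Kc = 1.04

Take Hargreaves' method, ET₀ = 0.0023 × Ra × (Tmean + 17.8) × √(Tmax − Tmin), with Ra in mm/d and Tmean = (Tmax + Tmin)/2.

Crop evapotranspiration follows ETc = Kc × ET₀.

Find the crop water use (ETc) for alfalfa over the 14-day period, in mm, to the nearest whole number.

44 mm

Tmean = (26.7 + 10.9)/2 = 18.80 °C
ET₀ = 0.0023 × 9.01 × (18.80 + 17.8) × √15.8 = 0.0023 × 9.01 × 36.60 × 3.9749 = 3.0148 mm/d
ETc = Kc × ET₀ = 1.04 × 3.0148 = 3.1354 mm/d
Over 14 days: 3.1354 × 14 = 43.896 mm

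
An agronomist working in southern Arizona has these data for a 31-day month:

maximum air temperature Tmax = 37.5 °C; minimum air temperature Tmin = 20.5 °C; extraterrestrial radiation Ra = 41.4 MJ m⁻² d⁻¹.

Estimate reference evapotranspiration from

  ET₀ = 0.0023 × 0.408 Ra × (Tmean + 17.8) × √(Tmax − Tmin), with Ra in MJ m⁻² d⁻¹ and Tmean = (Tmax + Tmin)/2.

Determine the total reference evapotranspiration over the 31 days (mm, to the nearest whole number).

232 mm

Tmean = (37.5 + 20.5)/2 = 29.00 °C
0.408 Ra = 0.408 × 41.4 = 16.8912 mm/d equivalent
ET₀ = 0.0023 × 16.8912 × (29.00 + 17.8) × √17.0 = 0.0023 × 16.8912 × 46.80 × 4.1231 = 7.4965 mm/d
Over 31 days: 7.4965 × 31 = 232.392 mm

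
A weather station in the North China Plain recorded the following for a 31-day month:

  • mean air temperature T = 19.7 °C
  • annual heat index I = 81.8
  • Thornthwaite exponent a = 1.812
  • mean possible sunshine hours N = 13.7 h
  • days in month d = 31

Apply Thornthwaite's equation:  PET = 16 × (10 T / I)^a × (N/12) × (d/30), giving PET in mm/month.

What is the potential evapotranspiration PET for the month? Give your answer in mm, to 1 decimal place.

92.8 mm

10T/I = 10 × 19.7 / 81.8 = 2.4083
(10T/I)^a = 2.4083^1.812 = 4.9165
Uncorrected PET = 16 × 4.9165 = 78.664 mm
Correction = (N/12)(d/30) = (13.7/12)(31/30) = 1.1797
PET = 78.664 × 1.1797 = 92.800 mm/month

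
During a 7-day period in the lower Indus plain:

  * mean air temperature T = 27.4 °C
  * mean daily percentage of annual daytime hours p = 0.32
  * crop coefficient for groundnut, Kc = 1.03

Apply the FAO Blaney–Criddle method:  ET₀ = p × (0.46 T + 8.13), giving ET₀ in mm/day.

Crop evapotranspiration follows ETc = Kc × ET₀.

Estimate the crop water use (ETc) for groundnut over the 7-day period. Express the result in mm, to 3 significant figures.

47.8 mm

ET₀ = 0.32 × (0.46 × 27.4 + 8.13) = 0.32 × 20.734 = 6.6349 mm/d
ETc = Kc × ET₀ = 1.03 × 6.6349 = 6.8339 mm/d
Over 7 days: 6.8339 × 7 = 47.837 mm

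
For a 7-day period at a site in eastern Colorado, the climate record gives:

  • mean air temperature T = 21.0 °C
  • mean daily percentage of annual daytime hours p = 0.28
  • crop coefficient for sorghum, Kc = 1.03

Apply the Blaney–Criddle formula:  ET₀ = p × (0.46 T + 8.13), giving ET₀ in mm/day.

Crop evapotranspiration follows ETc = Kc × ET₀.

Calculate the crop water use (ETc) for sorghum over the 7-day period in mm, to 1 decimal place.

ET₀ = 0.28 × (0.46 × 21.0 + 8.13) = 0.28 × 17.790 = 4.9812 mm/d
ETc = Kc × ET₀ = 1.03 × 4.9812 = 5.1306 mm/d
Over 7 days: 5.1306 × 7 = 35.914 mm

35.9 mm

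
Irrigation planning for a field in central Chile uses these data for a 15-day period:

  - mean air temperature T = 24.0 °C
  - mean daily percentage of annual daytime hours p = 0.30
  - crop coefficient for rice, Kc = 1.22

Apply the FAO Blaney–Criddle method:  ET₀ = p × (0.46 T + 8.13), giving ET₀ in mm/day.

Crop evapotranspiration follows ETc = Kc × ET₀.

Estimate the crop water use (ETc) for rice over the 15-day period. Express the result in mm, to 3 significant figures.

ET₀ = 0.30 × (0.46 × 24.0 + 8.13) = 0.30 × 19.170 = 5.7510 mm/d
ETc = Kc × ET₀ = 1.22 × 5.7510 = 7.0162 mm/d
Over 15 days: 7.0162 × 15 = 105.243 mm

105 mm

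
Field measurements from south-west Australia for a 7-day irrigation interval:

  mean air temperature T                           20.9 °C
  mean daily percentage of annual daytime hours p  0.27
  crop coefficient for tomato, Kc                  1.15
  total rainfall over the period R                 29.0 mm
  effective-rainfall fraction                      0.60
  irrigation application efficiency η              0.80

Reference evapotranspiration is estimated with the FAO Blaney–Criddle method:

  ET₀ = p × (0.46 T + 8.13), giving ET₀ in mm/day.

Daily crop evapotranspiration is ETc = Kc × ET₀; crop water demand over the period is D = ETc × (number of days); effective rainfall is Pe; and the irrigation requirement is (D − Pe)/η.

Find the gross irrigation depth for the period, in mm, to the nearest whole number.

ET₀ = 0.27 × (0.46 × 20.9 + 8.13) = 0.27 × 17.744 = 4.7909 mm/d
ETc = Kc × ET₀ = 1.15 × 4.7909 = 5.5095 mm/d
Crop demand D = ETc × 7 d = 5.5095 × 7 = 38.567 mm
Pe = 0.60 × 29.0 = 17.400 mm
D − Pe = 38.567 − 17.400 = 21.167 mm
Gross irrigation = 21.167 / 0.80 = 26.459 mm

26 mm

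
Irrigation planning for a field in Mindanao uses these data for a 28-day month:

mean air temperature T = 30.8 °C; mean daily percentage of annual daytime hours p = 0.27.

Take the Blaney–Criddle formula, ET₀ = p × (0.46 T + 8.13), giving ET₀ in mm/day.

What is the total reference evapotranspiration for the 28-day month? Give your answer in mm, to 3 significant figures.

ET₀ = 0.27 × (0.46 × 30.8 + 8.13) = 0.27 × 22.298 = 6.0205 mm/d
Monthly total = 6.0205 × 28 = 168.574 mm

169 mm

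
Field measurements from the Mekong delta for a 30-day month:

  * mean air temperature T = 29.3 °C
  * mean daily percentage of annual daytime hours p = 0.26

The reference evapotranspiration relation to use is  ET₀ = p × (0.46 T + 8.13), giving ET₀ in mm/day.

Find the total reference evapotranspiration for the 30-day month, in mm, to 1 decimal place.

168.5 mm

ET₀ = 0.26 × (0.46 × 29.3 + 8.13) = 0.26 × 21.608 = 5.6181 mm/d
Monthly total = 5.6181 × 30 = 168.543 mm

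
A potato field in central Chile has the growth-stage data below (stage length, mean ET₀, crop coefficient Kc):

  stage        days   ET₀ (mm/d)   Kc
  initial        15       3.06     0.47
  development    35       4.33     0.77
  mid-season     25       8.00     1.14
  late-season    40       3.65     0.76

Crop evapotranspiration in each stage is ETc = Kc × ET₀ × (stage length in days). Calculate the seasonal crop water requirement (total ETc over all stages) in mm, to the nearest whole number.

477 mm

initial: 0.47 × 3.06 × 15 = 21.57 mm
development: 0.77 × 4.33 × 35 = 116.69 mm
mid-season: 1.14 × 8.00 × 25 = 228.00 mm
late-season: 0.76 × 3.65 × 40 = 110.96 mm
Seasonal total = 477.22 mm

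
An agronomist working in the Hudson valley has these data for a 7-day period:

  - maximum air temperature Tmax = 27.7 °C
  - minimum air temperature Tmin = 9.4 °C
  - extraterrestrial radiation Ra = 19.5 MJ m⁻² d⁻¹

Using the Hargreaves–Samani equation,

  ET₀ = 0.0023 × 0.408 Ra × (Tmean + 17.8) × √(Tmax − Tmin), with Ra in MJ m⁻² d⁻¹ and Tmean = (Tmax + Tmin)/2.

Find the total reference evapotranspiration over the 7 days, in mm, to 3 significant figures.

Tmean = (27.7 + 9.4)/2 = 18.55 °C
0.408 Ra = 0.408 × 19.5 = 7.9560 mm/d equivalent
ET₀ = 0.0023 × 7.9560 × (18.55 + 17.8) × √18.3 = 0.0023 × 7.9560 × 36.35 × 4.2778 = 2.8454 mm/d
Over 7 days: 2.8454 × 7 = 19.918 mm

19.9 mm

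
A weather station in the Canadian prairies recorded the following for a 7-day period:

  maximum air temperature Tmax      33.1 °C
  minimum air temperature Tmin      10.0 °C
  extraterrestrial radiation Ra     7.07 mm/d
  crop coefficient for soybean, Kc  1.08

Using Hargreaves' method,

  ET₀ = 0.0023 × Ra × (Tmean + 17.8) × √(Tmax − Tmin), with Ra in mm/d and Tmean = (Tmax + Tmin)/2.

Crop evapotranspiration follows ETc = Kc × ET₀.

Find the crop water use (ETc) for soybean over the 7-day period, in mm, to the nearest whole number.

Tmean = (33.1 + 10.0)/2 = 21.55 °C
ET₀ = 0.0023 × 7.07 × (21.55 + 17.8) × √23.1 = 0.0023 × 7.07 × 39.35 × 4.8062 = 3.0753 mm/d
ETc = Kc × ET₀ = 1.08 × 3.0753 = 3.3213 mm/d
Over 7 days: 3.3213 × 7 = 23.249 mm

23 mm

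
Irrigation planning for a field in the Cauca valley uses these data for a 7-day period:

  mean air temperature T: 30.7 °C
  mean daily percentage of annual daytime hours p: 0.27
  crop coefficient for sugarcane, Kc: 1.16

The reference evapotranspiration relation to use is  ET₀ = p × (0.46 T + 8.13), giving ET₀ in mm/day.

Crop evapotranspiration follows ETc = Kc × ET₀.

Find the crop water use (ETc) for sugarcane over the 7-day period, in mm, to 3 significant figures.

ET₀ = 0.27 × (0.46 × 30.7 + 8.13) = 0.27 × 22.252 = 6.0080 mm/d
ETc = Kc × ET₀ = 1.16 × 6.0080 = 6.9693 mm/d
Over 7 days: 6.9693 × 7 = 48.785 mm

48.8 mm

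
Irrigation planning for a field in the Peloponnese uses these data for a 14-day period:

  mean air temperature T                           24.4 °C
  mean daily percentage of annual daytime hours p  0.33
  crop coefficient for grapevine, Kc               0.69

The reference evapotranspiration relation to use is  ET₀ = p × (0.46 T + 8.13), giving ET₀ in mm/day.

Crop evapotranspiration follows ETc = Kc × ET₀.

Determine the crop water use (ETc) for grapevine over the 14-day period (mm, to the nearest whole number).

62 mm

ET₀ = 0.33 × (0.46 × 24.4 + 8.13) = 0.33 × 19.354 = 6.3868 mm/d
ETc = Kc × ET₀ = 0.69 × 6.3868 = 4.4069 mm/d
Over 14 days: 4.4069 × 14 = 61.697 mm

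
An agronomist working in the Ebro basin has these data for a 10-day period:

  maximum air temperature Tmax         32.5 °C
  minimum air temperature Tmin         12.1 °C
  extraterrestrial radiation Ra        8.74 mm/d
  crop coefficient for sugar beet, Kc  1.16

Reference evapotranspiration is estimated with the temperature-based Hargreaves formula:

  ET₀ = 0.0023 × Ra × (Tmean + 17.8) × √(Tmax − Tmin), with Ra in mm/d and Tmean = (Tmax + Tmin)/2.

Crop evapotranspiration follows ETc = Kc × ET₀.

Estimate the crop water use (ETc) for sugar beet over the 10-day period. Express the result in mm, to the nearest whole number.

42 mm

Tmean = (32.5 + 12.1)/2 = 22.30 °C
ET₀ = 0.0023 × 8.74 × (22.30 + 17.8) × √20.4 = 0.0023 × 8.74 × 40.10 × 4.5166 = 3.6408 mm/d
ETc = Kc × ET₀ = 1.16 × 3.6408 = 4.2233 mm/d
Over 10 days: 4.2233 × 10 = 42.233 mm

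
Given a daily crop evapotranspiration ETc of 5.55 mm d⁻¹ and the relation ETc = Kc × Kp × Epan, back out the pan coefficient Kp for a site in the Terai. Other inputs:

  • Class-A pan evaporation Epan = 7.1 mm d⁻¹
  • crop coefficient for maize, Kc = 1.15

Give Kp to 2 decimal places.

ETc = Kc × Kp × Epan  ⇒  Kp = ETc / (Kc × Epan)
Kp = 5.55 / (1.15 × 7.1) = 5.55 / 8.165 = 0.6797

0.68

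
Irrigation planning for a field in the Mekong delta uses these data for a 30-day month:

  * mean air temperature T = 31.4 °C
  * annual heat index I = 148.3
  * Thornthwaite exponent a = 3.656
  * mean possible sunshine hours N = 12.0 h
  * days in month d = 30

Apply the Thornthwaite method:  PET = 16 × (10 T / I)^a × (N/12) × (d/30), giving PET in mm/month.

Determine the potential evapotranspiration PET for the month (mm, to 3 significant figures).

248 mm

10T/I = 10 × 31.4 / 148.3 = 2.1173
(10T/I)^a = 2.1173^3.656 = 15.5260
Uncorrected PET = 16 × 15.5260 = 248.416 mm
Correction = (N/12)(d/30) = (12.0/12)(30/30) = 1.0000
PET = 248.416 × 1.0000 = 248.416 mm/month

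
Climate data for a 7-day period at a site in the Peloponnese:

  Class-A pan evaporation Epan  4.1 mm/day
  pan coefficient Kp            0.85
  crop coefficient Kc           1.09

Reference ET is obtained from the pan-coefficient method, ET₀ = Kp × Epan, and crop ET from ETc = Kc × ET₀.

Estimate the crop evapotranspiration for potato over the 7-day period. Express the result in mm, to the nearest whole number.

27 mm

ET₀ = 0.85 × 4.1 = 3.4850 mm/d
ETc = Kc × ET₀ = 1.09 × 3.4850 = 3.7987 mm/d
Over 7 days: 3.7987 × 7 = 26.591 mm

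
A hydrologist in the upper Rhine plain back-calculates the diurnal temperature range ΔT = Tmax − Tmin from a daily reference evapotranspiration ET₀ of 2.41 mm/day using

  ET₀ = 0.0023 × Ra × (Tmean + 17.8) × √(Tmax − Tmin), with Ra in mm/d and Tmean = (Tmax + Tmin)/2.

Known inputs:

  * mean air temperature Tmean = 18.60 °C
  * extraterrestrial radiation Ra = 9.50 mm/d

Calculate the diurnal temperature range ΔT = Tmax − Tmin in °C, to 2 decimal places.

√ΔT = ET₀ / [0.0023 × Ra × (Tmean+17.8)] = 2.41 / (0.0023 × 9.50 × 36.40) = 3.0302
ΔT = 3.0302² = 9.182 °C

9.18 °C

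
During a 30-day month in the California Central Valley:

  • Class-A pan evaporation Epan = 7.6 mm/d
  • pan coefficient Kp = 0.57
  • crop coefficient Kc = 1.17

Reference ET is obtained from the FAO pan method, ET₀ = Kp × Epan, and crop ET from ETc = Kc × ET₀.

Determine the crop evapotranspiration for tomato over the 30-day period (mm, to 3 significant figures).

ET₀ = 0.57 × 7.6 = 4.3320 mm/d
ETc = Kc × ET₀ = 1.17 × 4.3320 = 5.0684 mm/d
Over 30 days: 5.0684 × 30 = 152.052 mm

152 mm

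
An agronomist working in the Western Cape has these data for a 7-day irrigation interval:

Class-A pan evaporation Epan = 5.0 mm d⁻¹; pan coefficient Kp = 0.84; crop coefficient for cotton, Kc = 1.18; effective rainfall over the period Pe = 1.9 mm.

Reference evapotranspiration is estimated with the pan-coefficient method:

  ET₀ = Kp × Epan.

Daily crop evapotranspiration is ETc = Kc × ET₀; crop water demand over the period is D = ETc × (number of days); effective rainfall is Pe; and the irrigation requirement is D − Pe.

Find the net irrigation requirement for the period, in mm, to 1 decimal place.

ET₀ = 0.84 × 5.0 = 4.2000 mm/d
ETc = Kc × ET₀ = 1.18 × 4.2000 = 4.9560 mm/d
Crop demand D = ETc × 7 d = 4.9560 × 7 = 34.692 mm
D − Pe = 34.692 − 1.9 = 32.792 mm

32.8 mm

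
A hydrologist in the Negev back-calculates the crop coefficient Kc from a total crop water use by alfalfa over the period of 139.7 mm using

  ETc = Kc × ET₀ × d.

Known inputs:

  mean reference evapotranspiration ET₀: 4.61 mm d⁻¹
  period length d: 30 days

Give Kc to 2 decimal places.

ETc = Kc × ET₀ × d  ⇒  Kc = ETc / (ET₀ × d)
Kc = 139.7 / (4.61 × 30) = 139.7 / 138.30 = 1.0101

1.01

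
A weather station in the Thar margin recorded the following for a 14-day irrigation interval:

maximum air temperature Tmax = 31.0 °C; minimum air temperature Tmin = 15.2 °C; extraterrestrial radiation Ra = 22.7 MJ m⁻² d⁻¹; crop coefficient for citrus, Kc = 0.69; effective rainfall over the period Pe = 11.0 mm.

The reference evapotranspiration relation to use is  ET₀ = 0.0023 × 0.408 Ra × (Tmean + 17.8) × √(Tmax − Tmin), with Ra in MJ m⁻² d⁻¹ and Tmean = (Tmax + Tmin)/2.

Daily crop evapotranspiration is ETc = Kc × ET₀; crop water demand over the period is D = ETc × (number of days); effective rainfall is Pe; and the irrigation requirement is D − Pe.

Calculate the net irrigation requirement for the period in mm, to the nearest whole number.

22 mm

Tmean = (31.0 + 15.2)/2 = 23.10 °C
0.408 Ra = 0.408 × 22.7 = 9.2616 mm/d equivalent
ET₀ = 0.0023 × 9.2616 × (23.10 + 17.8) × √15.8 = 0.0023 × 9.2616 × 40.90 × 3.9749 = 3.4631 mm/d
ETc = Kc × ET₀ = 0.69 × 3.4631 = 2.3895 mm/d
Crop demand D = ETc × 14 d = 2.3895 × 14 = 33.453 mm
D − Pe = 33.453 − 11.0 = 22.453 mm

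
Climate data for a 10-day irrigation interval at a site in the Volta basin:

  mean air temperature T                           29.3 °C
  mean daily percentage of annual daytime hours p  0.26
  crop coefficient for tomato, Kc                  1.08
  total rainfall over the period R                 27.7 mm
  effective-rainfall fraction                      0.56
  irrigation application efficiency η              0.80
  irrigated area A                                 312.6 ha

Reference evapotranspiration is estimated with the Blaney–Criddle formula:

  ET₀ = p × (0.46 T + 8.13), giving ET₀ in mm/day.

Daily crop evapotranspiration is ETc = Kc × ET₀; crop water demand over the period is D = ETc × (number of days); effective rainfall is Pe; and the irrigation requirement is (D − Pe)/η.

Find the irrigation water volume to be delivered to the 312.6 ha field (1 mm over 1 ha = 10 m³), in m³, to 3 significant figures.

176000 m³

ET₀ = 0.26 × (0.46 × 29.3 + 8.13) = 0.26 × 21.608 = 5.6181 mm/d
ETc = Kc × ET₀ = 1.08 × 5.6181 = 6.0675 mm/d
Crop demand D = ETc × 10 d = 6.0675 × 10 = 60.675 mm
Pe = 0.56 × 27.7 = 15.512 mm
D − Pe = 60.675 − 15.512 = 45.163 mm
Gross irrigation = 45.163 / 0.80 = 56.454 mm
Volume = 56.454 mm × 312.6 ha × 10 = 176475.2 m³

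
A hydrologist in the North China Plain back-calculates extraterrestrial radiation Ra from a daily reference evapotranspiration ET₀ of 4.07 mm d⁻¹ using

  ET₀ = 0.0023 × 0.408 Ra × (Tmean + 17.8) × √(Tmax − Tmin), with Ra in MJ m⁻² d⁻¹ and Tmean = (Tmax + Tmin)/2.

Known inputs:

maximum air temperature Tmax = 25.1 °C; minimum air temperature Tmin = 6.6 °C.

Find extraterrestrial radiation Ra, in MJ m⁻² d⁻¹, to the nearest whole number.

Tmean = (25.1+6.6)/2 = 15.85 °C; ΔT = 18.5
Ra = ET₀ / [0.0023 × 0.408 × (Tmean+17.8) × √ΔT]
   = 4.07 / (0.0023 × 0.408 × 33.65 × 4.3012) = 29.966 MJ m⁻² d⁻¹

30 MJ m⁻² d⁻¹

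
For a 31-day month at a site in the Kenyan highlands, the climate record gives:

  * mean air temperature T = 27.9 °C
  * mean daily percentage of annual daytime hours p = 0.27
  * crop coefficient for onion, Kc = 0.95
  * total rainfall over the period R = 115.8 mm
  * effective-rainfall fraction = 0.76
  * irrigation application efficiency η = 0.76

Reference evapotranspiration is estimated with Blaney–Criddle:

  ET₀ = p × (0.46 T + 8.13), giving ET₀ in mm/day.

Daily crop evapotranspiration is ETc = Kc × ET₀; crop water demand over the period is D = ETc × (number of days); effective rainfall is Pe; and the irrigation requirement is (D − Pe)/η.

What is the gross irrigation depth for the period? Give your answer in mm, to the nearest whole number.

ET₀ = 0.27 × (0.46 × 27.9 + 8.13) = 0.27 × 20.964 = 5.6603 mm/d
ETc = Kc × ET₀ = 0.95 × 5.6603 = 5.3773 mm/d
Crop demand D = ETc × 31 d = 5.3773 × 31 = 166.696 mm
Pe = 0.76 × 115.8 = 88.008 mm
D − Pe = 166.696 − 88.008 = 78.688 mm
Gross irrigation = 78.688 / 0.76 = 103.537 mm

104 mm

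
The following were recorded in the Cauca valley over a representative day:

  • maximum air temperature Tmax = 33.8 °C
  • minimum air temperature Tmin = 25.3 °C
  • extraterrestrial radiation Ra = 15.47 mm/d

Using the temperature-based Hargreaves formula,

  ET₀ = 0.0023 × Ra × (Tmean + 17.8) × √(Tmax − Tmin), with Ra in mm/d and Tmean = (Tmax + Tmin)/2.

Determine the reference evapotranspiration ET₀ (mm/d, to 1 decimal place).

4.9 mm/d

Tmean = (33.8 + 25.3)/2 = 29.55 °C
ET₀ = 0.0023 × 15.47 × (29.55 + 17.8) × √8.5 = 0.0023 × 15.47 × 47.35 × 2.9155 = 4.9119 mm/d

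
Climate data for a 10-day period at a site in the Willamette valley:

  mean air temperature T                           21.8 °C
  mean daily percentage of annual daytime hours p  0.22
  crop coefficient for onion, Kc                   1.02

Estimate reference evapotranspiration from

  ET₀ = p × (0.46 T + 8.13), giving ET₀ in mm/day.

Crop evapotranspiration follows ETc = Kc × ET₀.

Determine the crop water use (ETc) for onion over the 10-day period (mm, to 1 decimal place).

40.7 mm

ET₀ = 0.22 × (0.46 × 21.8 + 8.13) = 0.22 × 18.158 = 3.9948 mm/d
ETc = Kc × ET₀ = 1.02 × 3.9948 = 4.0747 mm/d
Over 10 days: 4.0747 × 10 = 40.747 mm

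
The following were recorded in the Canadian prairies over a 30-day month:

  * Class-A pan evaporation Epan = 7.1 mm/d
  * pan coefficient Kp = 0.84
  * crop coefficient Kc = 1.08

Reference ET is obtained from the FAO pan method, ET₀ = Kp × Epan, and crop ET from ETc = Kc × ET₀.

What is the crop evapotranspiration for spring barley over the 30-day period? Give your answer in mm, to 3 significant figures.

193 mm

ET₀ = 0.84 × 7.1 = 5.9640 mm/d
ETc = Kc × ET₀ = 1.08 × 5.9640 = 6.4411 mm/d
Over 30 days: 6.4411 × 30 = 193.233 mm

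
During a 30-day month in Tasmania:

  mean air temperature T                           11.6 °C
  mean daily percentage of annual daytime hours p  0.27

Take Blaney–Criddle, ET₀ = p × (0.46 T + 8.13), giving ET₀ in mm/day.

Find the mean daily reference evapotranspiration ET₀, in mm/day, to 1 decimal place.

3.6 mm/day

ET₀ = 0.27 × (0.46 × 11.6 + 8.13) = 0.27 × 13.466 = 3.6358 mm/d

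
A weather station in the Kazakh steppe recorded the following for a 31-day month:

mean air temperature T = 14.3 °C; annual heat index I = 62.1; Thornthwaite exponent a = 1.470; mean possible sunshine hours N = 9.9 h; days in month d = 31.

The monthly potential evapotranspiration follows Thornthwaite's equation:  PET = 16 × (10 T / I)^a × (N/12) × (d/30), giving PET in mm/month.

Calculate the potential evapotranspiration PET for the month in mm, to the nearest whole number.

10T/I = 10 × 14.3 / 62.1 = 2.3027
(10T/I)^a = 2.3027^1.470 = 3.4079
Uncorrected PET = 16 × 3.4079 = 54.526 mm
Correction = (N/12)(d/30) = (9.9/12)(31/30) = 0.8525
PET = 54.526 × 0.8525 = 46.483 mm/month

46 mm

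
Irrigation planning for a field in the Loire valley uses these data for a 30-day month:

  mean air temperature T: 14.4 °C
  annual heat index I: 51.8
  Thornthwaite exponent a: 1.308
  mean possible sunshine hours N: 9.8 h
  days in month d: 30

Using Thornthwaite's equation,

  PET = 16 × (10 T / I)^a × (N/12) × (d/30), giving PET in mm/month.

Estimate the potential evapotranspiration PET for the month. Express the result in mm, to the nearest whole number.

10T/I = 10 × 14.4 / 51.8 = 2.7799
(10T/I)^a = 2.7799^1.308 = 3.8088
Uncorrected PET = 16 × 3.8088 = 60.941 mm
Correction = (N/12)(d/30) = (9.8/12)(30/30) = 0.8167
PET = 60.941 × 0.8167 = 49.771 mm/month

50 mm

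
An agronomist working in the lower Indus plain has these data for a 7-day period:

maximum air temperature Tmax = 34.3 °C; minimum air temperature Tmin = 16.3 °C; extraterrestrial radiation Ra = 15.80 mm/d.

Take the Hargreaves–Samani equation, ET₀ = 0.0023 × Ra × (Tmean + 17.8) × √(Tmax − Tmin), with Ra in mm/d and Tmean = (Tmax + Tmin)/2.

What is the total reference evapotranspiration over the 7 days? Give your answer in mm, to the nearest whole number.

47 mm

Tmean = (34.3 + 16.3)/2 = 25.30 °C
ET₀ = 0.0023 × 15.80 × (25.30 + 17.8) × √18.0 = 0.0023 × 15.80 × 43.10 × 4.2426 = 6.6450 mm/d
Over 7 days: 6.6450 × 7 = 46.515 mm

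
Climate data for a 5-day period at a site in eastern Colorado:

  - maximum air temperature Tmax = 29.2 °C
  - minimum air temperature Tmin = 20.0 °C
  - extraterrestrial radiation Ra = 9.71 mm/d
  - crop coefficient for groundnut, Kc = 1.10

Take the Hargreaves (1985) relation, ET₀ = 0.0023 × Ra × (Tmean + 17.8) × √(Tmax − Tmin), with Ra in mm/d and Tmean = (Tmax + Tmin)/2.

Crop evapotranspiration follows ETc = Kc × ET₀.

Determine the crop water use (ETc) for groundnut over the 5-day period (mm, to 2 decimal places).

15.80 mm

Tmean = (29.2 + 20.0)/2 = 24.60 °C
ET₀ = 0.0023 × 9.71 × (24.60 + 17.8) × √9.2 = 0.0023 × 9.71 × 42.40 × 3.0332 = 2.8722 mm/d
ETc = Kc × ET₀ = 1.10 × 2.8722 = 3.1594 mm/d
Over 5 days: 3.1594 × 5 = 15.797 mm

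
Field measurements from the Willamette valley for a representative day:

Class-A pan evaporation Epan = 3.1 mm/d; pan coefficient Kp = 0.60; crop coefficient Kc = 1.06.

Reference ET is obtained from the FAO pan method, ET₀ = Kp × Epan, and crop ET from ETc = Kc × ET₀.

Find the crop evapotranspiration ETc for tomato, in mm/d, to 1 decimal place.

ET₀ = 0.60 × 3.1 = 1.8600 mm/d
ETc = Kc × ET₀ = 1.06 × 1.8600 = 1.9716 mm/d

2.0 mm/d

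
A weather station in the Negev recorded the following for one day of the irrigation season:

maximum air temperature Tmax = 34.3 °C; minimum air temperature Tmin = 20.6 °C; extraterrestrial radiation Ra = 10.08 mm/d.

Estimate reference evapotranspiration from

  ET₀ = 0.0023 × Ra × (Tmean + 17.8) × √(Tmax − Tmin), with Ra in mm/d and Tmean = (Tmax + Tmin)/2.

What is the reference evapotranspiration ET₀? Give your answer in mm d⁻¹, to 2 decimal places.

3.88 mm d⁻¹

Tmean = (34.3 + 20.6)/2 = 27.45 °C
ET₀ = 0.0023 × 10.08 × (27.45 + 17.8) × √13.7 = 0.0023 × 10.08 × 45.25 × 3.7014 = 3.8830 mm/d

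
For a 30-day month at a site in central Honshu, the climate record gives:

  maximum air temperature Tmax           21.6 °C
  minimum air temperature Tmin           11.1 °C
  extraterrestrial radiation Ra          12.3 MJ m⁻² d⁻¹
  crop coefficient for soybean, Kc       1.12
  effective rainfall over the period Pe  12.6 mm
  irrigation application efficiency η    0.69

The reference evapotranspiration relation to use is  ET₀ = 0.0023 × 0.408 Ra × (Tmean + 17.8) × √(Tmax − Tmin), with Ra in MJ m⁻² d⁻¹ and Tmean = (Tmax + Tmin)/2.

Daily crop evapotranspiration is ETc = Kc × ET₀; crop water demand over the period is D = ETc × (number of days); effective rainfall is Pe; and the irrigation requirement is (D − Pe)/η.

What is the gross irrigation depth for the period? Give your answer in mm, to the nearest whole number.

44 mm

Tmean = (21.6 + 11.1)/2 = 16.35 °C
0.408 Ra = 0.408 × 12.3 = 5.0184 mm/d equivalent
ET₀ = 0.0023 × 5.0184 × (16.35 + 17.8) × √10.5 = 0.0023 × 5.0184 × 34.15 × 3.2404 = 1.2773 mm/d
ETc = Kc × ET₀ = 1.12 × 1.2773 = 1.4306 mm/d
Crop demand D = ETc × 30 d = 1.4306 × 30 = 42.918 mm
D − Pe = 42.918 − 12.6 = 30.318 mm
Gross irrigation = 30.318 / 0.69 = 43.939 mm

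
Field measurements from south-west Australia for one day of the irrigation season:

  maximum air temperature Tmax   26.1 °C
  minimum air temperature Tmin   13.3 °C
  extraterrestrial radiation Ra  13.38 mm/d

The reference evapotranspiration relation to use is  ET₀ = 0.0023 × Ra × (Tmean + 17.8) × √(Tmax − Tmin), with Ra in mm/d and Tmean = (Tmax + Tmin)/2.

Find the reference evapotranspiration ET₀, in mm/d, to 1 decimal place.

Tmean = (26.1 + 13.3)/2 = 19.70 °C
ET₀ = 0.0023 × 13.38 × (19.70 + 17.8) × √12.8 = 0.0023 × 13.38 × 37.50 × 3.5777 = 4.1288 mm/d

4.1 mm/d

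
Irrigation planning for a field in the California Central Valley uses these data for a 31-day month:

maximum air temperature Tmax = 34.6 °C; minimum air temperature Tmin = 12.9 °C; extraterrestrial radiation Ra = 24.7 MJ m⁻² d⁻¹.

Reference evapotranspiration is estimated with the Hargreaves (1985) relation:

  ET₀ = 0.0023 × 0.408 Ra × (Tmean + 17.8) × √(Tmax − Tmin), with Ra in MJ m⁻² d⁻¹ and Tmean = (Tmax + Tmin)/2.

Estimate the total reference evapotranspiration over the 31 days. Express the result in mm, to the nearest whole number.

Tmean = (34.6 + 12.9)/2 = 23.75 °C
0.408 Ra = 0.408 × 24.7 = 10.0776 mm/d equivalent
ET₀ = 0.0023 × 10.0776 × (23.75 + 17.8) × √21.7 = 0.0023 × 10.0776 × 41.55 × 4.6583 = 4.4862 mm/d
Over 31 days: 4.4862 × 31 = 139.072 mm

139 mm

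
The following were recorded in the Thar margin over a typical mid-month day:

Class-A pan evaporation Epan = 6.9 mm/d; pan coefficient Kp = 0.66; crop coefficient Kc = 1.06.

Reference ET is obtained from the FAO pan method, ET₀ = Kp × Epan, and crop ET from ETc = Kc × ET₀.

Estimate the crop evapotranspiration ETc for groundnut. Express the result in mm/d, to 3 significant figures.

ET₀ = 0.66 × 6.9 = 4.5540 mm/d
ETc = Kc × ET₀ = 1.06 × 4.5540 = 4.8272 mm/d

4.83 mm/d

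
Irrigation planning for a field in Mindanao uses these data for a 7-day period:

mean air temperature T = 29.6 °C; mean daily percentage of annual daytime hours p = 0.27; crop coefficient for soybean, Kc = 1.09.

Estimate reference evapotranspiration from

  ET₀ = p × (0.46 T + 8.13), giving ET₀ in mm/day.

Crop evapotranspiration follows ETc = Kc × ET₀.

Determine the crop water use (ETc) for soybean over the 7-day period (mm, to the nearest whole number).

ET₀ = 0.27 × (0.46 × 29.6 + 8.13) = 0.27 × 21.746 = 5.8714 mm/d
ETc = Kc × ET₀ = 1.09 × 5.8714 = 6.3998 mm/d
Over 7 days: 6.3998 × 7 = 44.799 mm

45 mm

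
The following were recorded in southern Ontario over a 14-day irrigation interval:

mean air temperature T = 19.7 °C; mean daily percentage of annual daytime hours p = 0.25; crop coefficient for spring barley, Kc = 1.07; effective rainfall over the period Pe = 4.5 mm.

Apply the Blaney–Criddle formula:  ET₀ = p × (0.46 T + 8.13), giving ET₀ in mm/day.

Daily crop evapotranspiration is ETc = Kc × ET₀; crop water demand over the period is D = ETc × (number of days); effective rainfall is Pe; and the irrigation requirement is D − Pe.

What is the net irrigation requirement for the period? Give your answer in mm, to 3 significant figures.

ET₀ = 0.25 × (0.46 × 19.7 + 8.13) = 0.25 × 17.192 = 4.2980 mm/d
ETc = Kc × ET₀ = 1.07 × 4.2980 = 4.5989 mm/d
Crop demand D = ETc × 14 d = 4.5989 × 14 = 64.385 mm
D − Pe = 64.385 − 4.5 = 59.885 mm

59.9 mm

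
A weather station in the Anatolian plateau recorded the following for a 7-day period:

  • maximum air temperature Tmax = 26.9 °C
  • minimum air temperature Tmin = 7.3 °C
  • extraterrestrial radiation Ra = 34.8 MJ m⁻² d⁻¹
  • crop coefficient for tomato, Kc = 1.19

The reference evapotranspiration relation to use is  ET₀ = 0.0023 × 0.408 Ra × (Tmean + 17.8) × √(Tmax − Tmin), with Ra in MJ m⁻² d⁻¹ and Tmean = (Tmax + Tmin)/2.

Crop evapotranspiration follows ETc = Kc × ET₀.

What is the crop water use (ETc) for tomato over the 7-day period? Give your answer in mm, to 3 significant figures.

42.0 mm

Tmean = (26.9 + 7.3)/2 = 17.10 °C
0.408 Ra = 0.408 × 34.8 = 14.1984 mm/d equivalent
ET₀ = 0.0023 × 14.1984 × (17.10 + 17.8) × √19.6 = 0.0023 × 14.1984 × 34.90 × 4.4272 = 5.0457 mm/d
ETc = Kc × ET₀ = 1.19 × 5.0457 = 6.0044 mm/d
Over 7 days: 6.0044 × 7 = 42.031 mm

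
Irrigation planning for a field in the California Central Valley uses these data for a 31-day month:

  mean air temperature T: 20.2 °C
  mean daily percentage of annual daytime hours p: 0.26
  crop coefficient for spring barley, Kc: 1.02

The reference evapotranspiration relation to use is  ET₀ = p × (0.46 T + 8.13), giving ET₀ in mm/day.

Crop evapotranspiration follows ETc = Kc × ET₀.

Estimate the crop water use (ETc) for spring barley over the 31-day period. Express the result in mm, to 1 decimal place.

ET₀ = 0.26 × (0.46 × 20.2 + 8.13) = 0.26 × 17.422 = 4.5297 mm/d
ETc = Kc × ET₀ = 1.02 × 4.5297 = 4.6203 mm/d
Over 31 days: 4.6203 × 31 = 143.229 mm

143.2 mm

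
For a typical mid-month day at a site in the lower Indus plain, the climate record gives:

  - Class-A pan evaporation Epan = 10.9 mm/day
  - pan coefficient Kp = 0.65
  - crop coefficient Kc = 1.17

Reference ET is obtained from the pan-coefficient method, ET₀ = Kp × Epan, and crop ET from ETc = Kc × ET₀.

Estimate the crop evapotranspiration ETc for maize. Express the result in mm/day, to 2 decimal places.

8.29 mm/day

ET₀ = 0.65 × 10.9 = 7.0850 mm/d
ETc = Kc × ET₀ = 1.17 × 7.0850 = 8.2895 mm/d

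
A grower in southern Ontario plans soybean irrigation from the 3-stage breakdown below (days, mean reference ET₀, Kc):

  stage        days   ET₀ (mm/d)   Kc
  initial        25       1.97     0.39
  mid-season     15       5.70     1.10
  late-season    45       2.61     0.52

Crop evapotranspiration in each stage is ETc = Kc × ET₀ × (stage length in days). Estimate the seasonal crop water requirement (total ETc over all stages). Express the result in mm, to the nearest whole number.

initial: 0.39 × 1.97 × 25 = 19.21 mm
mid-season: 1.10 × 5.70 × 15 = 94.05 mm
late-season: 0.52 × 2.61 × 45 = 61.07 mm
Seasonal total = 174.33 mm

174 mm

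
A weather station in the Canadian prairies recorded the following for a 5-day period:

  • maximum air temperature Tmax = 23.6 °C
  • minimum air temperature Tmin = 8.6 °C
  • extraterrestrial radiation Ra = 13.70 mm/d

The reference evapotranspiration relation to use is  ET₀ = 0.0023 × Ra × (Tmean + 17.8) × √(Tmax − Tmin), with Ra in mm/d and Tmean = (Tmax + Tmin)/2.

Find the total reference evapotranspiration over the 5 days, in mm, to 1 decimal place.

20.7 mm

Tmean = (23.6 + 8.6)/2 = 16.10 °C
ET₀ = 0.0023 × 13.70 × (16.10 + 17.8) × √15.0 = 0.0023 × 13.70 × 33.90 × 3.8730 = 4.1371 mm/d
Over 5 days: 4.1371 × 5 = 20.686 mm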